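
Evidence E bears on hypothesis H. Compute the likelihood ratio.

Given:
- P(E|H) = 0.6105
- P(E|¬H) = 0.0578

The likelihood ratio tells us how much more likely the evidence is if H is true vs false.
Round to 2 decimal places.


Likelihood Ratio (LR) = P(E|H) / P(E|¬H)

LR = 0.6105 / 0.0578
   = 10.56

The evidence is 10.56 times more likely if H is true than if H is false.
Since LR > 1, the evidence supports H over ¬H.


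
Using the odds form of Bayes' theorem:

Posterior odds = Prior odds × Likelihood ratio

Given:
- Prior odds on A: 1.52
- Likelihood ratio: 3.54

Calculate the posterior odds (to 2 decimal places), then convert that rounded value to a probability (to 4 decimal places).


Step 1: Calculate posterior odds
Posterior odds = Prior odds × LR
               = 1.52 × 3.54
               = 5.38

Step 2: Convert to probability
P(A|E) = Posterior odds / (1 + Posterior odds)
       = 5.38 / (1 + 5.38)
       = 5.38 / 6.38
       = 0.8433

The evidence increased P(A) from 0.6032 to 0.8433.


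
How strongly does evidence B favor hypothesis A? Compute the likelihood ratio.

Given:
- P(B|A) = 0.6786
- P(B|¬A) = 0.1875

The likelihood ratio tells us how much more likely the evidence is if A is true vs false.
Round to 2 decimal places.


Likelihood Ratio (LR) = P(B|A) / P(B|¬A)

LR = 0.6786 / 0.1875
   = 3.62

The evidence is 3.62 times more likely if A is true than if A is false.
LR > 1, so observing B raises the odds in favor of A.


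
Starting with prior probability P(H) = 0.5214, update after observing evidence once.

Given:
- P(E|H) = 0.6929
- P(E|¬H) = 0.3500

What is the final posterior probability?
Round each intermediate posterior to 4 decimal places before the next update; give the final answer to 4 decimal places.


Sequential Bayesian updating:

Initial prior: P(H) = 0.5214

Update 1:
  P(E) = 0.6929 × 0.5214 + 0.3500 × 0.4786 = 0.36127806 + 0.16751000 = 0.52878806
  P(H|E) = 0.36127806 / 0.52878806 = 0.6832

Final posterior: 0.6832


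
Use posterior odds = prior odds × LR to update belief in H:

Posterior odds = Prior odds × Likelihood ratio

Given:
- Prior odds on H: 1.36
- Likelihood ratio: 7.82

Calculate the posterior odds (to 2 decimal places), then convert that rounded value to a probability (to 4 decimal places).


Step 1: Calculate posterior odds
Posterior odds = Prior odds × LR
               = 1.36 × 7.82
               = 10.64

Step 2: Convert to probability
P(H|E) = Posterior odds / (1 + Posterior odds)
       = 10.64 / (1 + 10.64)
       = 10.64 / 11.64
       = 0.9141

The evidence increased P(H) from 0.5763 to 0.9141.


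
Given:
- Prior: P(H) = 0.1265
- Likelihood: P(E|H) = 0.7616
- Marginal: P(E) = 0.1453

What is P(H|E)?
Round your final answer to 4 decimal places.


Using Bayes' theorem:

P(H|E) = P(E|H) × P(H) / P(E)
       = 0.7616 × 0.1265 / 0.1453
       = 0.09634240 / 0.1453
       = 0.6631

The evidence strengthens our belief in H.
Prior: 0.1265 → Posterior: 0.6631


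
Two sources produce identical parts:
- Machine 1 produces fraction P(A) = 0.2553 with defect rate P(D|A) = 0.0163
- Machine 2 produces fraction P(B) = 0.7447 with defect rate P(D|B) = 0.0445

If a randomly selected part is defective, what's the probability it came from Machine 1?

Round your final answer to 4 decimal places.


Let A = from Machine 1, D = defective

Given:
- P(A) = 0.2553, P(B) = 0.7447
- P(D|A) = 0.0163, P(D|B) = 0.0445

Step 1: Find P(D)
P(D) = P(D|A)P(A) + P(D|B)P(B)
     = 0.0163 × 0.2553 + 0.0445 × 0.7447
     = 0.00416139 + 0.03313915
     = 0.03730054

Step 2: Apply Bayes' theorem
P(A|D) = P(D|A)P(A) / P(D)
       = 0.00416139 / 0.03730054
       = 0.1116


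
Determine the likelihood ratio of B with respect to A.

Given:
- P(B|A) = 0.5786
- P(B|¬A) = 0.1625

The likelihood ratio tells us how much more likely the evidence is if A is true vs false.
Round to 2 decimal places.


Likelihood Ratio (LR) = P(B|A) / P(B|¬A)

LR = 0.5786 / 0.1625
   = 3.56

The evidence is 3.56 times more likely if A is true than if A is false.
Since LR > 1, the evidence supports A over ¬A.


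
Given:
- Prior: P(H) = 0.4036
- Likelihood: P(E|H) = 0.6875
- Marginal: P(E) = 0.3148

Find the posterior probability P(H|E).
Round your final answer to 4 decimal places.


Using Bayes' theorem:

P(H|E) = P(E|H) × P(H) / P(E)
       = 0.6875 × 0.4036 / 0.3148
       = 0.27747500 / 0.3148
       = 0.8814

The evidence strengthens our belief in H.
Prior: 0.4036 → Posterior: 0.8814


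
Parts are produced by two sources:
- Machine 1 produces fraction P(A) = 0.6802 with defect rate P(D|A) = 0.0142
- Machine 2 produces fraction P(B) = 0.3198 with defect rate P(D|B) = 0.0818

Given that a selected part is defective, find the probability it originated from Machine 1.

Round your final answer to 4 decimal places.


Let A = from Machine 1, D = defective

Given:
- P(A) = 0.6802, P(B) = 0.3198
- P(D|A) = 0.0142, P(D|B) = 0.0818

Step 1: Find P(D)
P(D) = P(D|A)P(A) + P(D|B)P(B)
     = 0.0142 × 0.6802 + 0.0818 × 0.3198
     = 0.00965884 + 0.02615964
     = 0.03581848

Step 2: Apply Bayes' theorem
P(A|D) = P(D|A)P(A) / P(D)
       = 0.00965884 / 0.03581848
       = 0.2697


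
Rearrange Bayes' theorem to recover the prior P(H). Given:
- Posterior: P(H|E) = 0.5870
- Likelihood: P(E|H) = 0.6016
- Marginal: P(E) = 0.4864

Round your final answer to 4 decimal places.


From Bayes' theorem: P(H|E) = P(E|H) × P(H) / P(E)

Rearranging for P(H):
P(H) = P(H|E) × P(E) / P(E|H)
     = 0.5870 × 0.4864 / 0.6016
     = 0.28551680 / 0.6016
     = 0.4746


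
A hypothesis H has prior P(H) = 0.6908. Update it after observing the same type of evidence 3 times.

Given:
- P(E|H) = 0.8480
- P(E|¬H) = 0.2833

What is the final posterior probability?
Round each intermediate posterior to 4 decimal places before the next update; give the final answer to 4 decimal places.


Sequential Bayesian updating:

Initial prior: P(H) = 0.6908

Update 1:
  P(E) = 0.8480 × 0.6908 + 0.2833 × 0.3092 = 0.58579840 + 0.08759636 = 0.67339476
  P(H|E) = 0.58579840 / 0.67339476 = 0.8699

Update 2:
  P(E) = 0.8480 × 0.8699 + 0.2833 × 0.1301 = 0.73767520 + 0.03685733 = 0.77453253
  P(H|E) = 0.73767520 / 0.77453253 = 0.9524

Update 3:
  P(E) = 0.8480 × 0.9524 + 0.2833 × 0.0476 = 0.80763520 + 0.01348508 = 0.82112028
  P(H|E) = 0.80763520 / 0.82112028 = 0.9836

Final posterior: 0.9836


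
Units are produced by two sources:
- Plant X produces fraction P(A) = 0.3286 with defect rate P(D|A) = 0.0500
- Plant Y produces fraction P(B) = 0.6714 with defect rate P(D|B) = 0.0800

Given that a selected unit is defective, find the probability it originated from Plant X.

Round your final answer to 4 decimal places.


Let A = from Plant X, D = defective

Given:
- P(A) = 0.3286, P(B) = 0.6714
- P(D|A) = 0.0500, P(D|B) = 0.0800

Step 1: Find P(D)
P(D) = P(D|A)P(A) + P(D|B)P(B)
     = 0.0500 × 0.3286 + 0.0800 × 0.6714
     = 0.01643000 + 0.05371200
     = 0.07014200

Step 2: Apply Bayes' theorem
P(A|D) = P(D|A)P(A) / P(D)
       = 0.01643000 / 0.07014200
       = 0.2342


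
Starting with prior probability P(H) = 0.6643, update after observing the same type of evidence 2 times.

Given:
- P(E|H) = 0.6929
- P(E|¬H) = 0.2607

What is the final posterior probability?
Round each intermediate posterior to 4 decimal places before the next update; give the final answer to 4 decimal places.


Sequential Bayesian updating:

Initial prior: P(H) = 0.6643

Update 1:
  P(E) = 0.6929 × 0.6643 + 0.2607 × 0.3357 = 0.46029347 + 0.08751699 = 0.54781046
  P(H|E) = 0.46029347 / 0.54781046 = 0.8402

Update 2:
  P(E) = 0.6929 × 0.8402 + 0.2607 × 0.1598 = 0.58217458 + 0.04165986 = 0.62383444
  P(H|E) = 0.58217458 / 0.62383444 = 0.9332

Final posterior: 0.9332


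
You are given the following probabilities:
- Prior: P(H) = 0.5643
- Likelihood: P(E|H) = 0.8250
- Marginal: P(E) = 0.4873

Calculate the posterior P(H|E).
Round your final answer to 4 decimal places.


Using Bayes' theorem:

P(H|E) = P(E|H) × P(H) / P(E)
       = 0.8250 × 0.5643 / 0.4873
       = 0.46554750 / 0.4873
       = 0.9554

The evidence strengthens our belief in H.
Prior: 0.5643 → Posterior: 0.9554


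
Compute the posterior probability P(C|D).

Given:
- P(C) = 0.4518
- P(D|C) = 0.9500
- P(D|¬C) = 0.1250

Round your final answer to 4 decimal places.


Bayes' theorem: P(C|D) = P(D|C) × P(C) / P(D)

Step 1: Calculate P(D) using law of total probability
P(D) = P(D|C)P(C) + P(D|¬C)P(¬C)
     = 0.9500 × 0.4518 + 0.1250 × 0.5482
     = 0.42921000 + 0.06852500
     = 0.49773500

Step 2: Apply Bayes' theorem
P(C|D) = P(D|C) × P(C) / P(D)
       = 0.42921000 / 0.49773500
       = 0.8623


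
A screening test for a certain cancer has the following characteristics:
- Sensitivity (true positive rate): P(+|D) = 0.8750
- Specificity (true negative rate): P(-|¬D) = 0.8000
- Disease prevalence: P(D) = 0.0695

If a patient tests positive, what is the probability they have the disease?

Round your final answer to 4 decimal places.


Let D = has disease, + = positive test

Given:
- P(D) = 0.0695 (prevalence)
- P(+|D) = 0.8750 (sensitivity)
- P(-|¬D) = 0.8000 (specificity)
- P(+|¬D) = 0.2000 (false positive rate = 1 - specificity)

Step 1: Find P(+)
P(+) = P(+|D)P(D) + P(+|¬D)P(¬D)
     = 0.8750 × 0.0695 + 0.2000 × 0.9305
     = 0.06081250 + 0.18610000
     = 0.24691250

Step 2: Apply Bayes' theorem for P(D|+)
P(D|+) = P(+|D)P(D) / P(+)
       = 0.06081250 / 0.24691250
       = 0.2463


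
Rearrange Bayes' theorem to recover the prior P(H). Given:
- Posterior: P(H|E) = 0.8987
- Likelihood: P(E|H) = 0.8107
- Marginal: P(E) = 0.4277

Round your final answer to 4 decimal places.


From Bayes' theorem: P(H|E) = P(E|H) × P(H) / P(E)

Rearranging for P(H):
P(H) = P(H|E) × P(E) / P(E|H)
     = 0.8987 × 0.4277 / 0.8107
     = 0.38437399 / 0.8107
     = 0.4741


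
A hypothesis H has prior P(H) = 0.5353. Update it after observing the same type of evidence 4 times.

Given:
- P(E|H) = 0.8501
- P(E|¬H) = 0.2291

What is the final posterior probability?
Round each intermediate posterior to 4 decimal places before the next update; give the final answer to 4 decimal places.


Sequential Bayesian updating:

Initial prior: P(H) = 0.5353

Update 1:
  P(E) = 0.8501 × 0.5353 + 0.2291 × 0.4647 = 0.45505853 + 0.10646277 = 0.56152130
  P(H|E) = 0.45505853 / 0.56152130 = 0.8104

Update 2:
  P(E) = 0.8501 × 0.8104 + 0.2291 × 0.1896 = 0.68892104 + 0.04343736 = 0.73235840
  P(H|E) = 0.68892104 / 0.73235840 = 0.9407

Update 3:
  P(E) = 0.8501 × 0.9407 + 0.2291 × 0.0593 = 0.79968907 + 0.01358563 = 0.81327470
  P(H|E) = 0.79968907 / 0.81327470 = 0.9833

Update 4:
  P(E) = 0.8501 × 0.9833 + 0.2291 × 0.0167 = 0.83590333 + 0.00382597 = 0.83972930
  P(H|E) = 0.83590333 / 0.83972930 = 0.9954

Final posterior: 0.9954


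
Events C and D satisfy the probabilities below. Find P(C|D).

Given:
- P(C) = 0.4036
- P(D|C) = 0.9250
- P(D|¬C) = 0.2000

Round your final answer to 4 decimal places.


Bayes' theorem: P(C|D) = P(D|C) × P(C) / P(D)

Step 1: Calculate P(D) using law of total probability
P(D) = P(D|C)P(C) + P(D|¬C)P(¬C)
     = 0.9250 × 0.4036 + 0.2000 × 0.5964
     = 0.37333000 + 0.11928000
     = 0.49261000

Step 2: Apply Bayes' theorem
P(C|D) = P(D|C) × P(C) / P(D)
       = 0.37333000 / 0.49261000
       = 0.7579


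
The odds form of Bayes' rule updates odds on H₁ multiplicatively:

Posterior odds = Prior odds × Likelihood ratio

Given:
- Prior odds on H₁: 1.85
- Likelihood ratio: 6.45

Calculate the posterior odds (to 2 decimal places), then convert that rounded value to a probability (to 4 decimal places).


Step 1: Calculate posterior odds
Posterior odds = Prior odds × LR
               = 1.85 × 6.45
               = 11.93

Step 2: Convert to probability
P(H₁|E) = Posterior odds / (1 + Posterior odds)
       = 11.93 / (1 + 11.93)
       = 11.93 / 12.93
       = 0.9227

The evidence increased P(H₁) from 0.6491 to 0.9227.


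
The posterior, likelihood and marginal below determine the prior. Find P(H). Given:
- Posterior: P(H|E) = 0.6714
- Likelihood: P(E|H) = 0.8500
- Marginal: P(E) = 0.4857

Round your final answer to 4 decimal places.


From Bayes' theorem: P(H|E) = P(E|H) × P(H) / P(E)

Rearranging for P(H):
P(H) = P(H|E) × P(E) / P(E|H)
     = 0.6714 × 0.4857 / 0.8500
     = 0.32609898 / 0.8500
     = 0.3836


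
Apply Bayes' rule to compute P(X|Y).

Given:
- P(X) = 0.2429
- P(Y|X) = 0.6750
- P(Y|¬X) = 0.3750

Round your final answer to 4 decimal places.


Bayes' theorem: P(X|Y) = P(Y|X) × P(X) / P(Y)

Step 1: Calculate P(Y) using law of total probability
P(Y) = P(Y|X)P(X) + P(Y|¬X)P(¬X)
     = 0.6750 × 0.2429 + 0.3750 × 0.7571
     = 0.16395750 + 0.28391250
     = 0.44787000

Step 2: Apply Bayes' theorem
P(X|Y) = P(Y|X) × P(X) / P(Y)
       = 0.16395750 / 0.44787000
       = 0.3661


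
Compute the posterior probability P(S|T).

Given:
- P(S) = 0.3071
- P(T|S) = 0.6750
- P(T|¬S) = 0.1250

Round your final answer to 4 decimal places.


Bayes' theorem: P(S|T) = P(T|S) × P(S) / P(T)

Step 1: Calculate P(T) using law of total probability
P(T) = P(T|S)P(S) + P(T|¬S)P(¬S)
     = 0.6750 × 0.3071 + 0.1250 × 0.6929
     = 0.20729250 + 0.08661250
     = 0.29390500

Step 2: Apply Bayes' theorem
P(S|T) = P(T|S) × P(S) / P(T)
       = 0.20729250 / 0.29390500
       = 0.7053


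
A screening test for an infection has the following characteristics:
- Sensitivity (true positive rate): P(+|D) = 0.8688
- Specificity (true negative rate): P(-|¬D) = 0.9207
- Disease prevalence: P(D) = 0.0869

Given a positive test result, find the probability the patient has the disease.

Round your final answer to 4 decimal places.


Let D = has disease, + = positive test

Given:
- P(D) = 0.0869 (prevalence)
- P(+|D) = 0.8688 (sensitivity)
- P(-|¬D) = 0.9207 (specificity)
- P(+|¬D) = 0.0793 (false positive rate = 1 - specificity)

Step 1: Find P(+)
P(+) = P(+|D)P(D) + P(+|¬D)P(¬D)
     = 0.8688 × 0.0869 + 0.0793 × 0.9131
     = 0.07549872 + 0.07240883
     = 0.14790755

Step 2: Apply Bayes' theorem for P(D|+)
P(D|+) = P(+|D)P(D) / P(+)
       = 0.07549872 / 0.14790755
       = 0.5104


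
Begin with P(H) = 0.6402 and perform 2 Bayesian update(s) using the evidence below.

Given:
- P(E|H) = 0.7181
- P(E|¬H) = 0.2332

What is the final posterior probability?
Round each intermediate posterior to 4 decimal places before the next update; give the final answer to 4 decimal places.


Sequential Bayesian updating:

Initial prior: P(H) = 0.6402

Update 1:
  P(E) = 0.7181 × 0.6402 + 0.2332 × 0.3598 = 0.45972762 + 0.08390536 = 0.54363298
  P(H|E) = 0.45972762 / 0.54363298 = 0.8457

Update 2:
  P(E) = 0.7181 × 0.8457 + 0.2332 × 0.1543 = 0.60729717 + 0.03598276 = 0.64327993
  P(H|E) = 0.60729717 / 0.64327993 = 0.9441

Final posterior: 0.9441


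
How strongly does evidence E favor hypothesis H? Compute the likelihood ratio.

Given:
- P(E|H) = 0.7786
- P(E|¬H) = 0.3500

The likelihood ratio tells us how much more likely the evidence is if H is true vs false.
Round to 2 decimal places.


Likelihood Ratio (LR) = P(E|H) / P(E|¬H)

LR = 0.7786 / 0.3500
   = 2.22

The evidence is 2.22 times more likely if H is true than if H is false.
LR > 1, so observing E raises the odds in favor of H.


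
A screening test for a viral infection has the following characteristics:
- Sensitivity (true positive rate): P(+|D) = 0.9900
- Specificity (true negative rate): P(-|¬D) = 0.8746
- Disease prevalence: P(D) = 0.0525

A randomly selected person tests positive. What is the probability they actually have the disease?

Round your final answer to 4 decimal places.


Let D = has disease, + = positive test

Given:
- P(D) = 0.0525 (prevalence)
- P(+|D) = 0.9900 (sensitivity)
- P(-|¬D) = 0.8746 (specificity)
- P(+|¬D) = 0.1254 (false positive rate = 1 - specificity)

Step 1: Find P(+)
P(+) = P(+|D)P(D) + P(+|¬D)P(¬D)
     = 0.9900 × 0.0525 + 0.1254 × 0.9475
     = 0.05197500 + 0.11881650
     = 0.17079150

Step 2: Apply Bayes' theorem for P(D|+)
P(D|+) = P(+|D)P(D) / P(+)
       = 0.05197500 / 0.17079150
       = 0.3043


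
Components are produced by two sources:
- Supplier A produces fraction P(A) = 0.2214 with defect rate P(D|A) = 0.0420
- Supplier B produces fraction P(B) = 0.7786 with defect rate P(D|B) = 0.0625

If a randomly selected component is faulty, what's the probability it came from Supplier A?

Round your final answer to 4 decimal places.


Let A = from Supplier A, D = faulty

Given:
- P(A) = 0.2214, P(B) = 0.7786
- P(D|A) = 0.0420, P(D|B) = 0.0625

Step 1: Find P(D)
P(D) = P(D|A)P(A) + P(D|B)P(B)
     = 0.0420 × 0.2214 + 0.0625 × 0.7786
     = 0.00929880 + 0.04866250
     = 0.05796130

Step 2: Apply Bayes' theorem
P(A|D) = P(D|A)P(A) / P(D)
       = 0.00929880 / 0.05796130
       = 0.1604


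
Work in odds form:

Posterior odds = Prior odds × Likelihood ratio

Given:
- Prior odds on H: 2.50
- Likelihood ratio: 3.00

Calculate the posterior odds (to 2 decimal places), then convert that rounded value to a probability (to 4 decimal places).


Step 1: Calculate posterior odds
Posterior odds = Prior odds × LR
               = 2.50 × 3.00
               = 7.50

Step 2: Convert to probability
P(H|E) = Posterior odds / (1 + Posterior odds)
       = 7.50 / (1 + 7.50)
       = 7.50 / 8.50
       = 0.8824

The evidence increased P(H) from 0.7143 to 0.8824.


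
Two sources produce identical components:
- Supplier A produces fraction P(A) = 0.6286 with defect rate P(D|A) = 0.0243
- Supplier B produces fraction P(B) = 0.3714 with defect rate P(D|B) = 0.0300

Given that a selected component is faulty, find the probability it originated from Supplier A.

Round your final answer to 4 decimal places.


Let A = from Supplier A, D = faulty

Given:
- P(A) = 0.6286, P(B) = 0.3714
- P(D|A) = 0.0243, P(D|B) = 0.0300

Step 1: Find P(D)
P(D) = P(D|A)P(A) + P(D|B)P(B)
     = 0.0243 × 0.6286 + 0.0300 × 0.3714
     = 0.01527498 + 0.01114200
     = 0.02641698

Step 2: Apply Bayes' theorem
P(A|D) = P(D|A)P(A) / P(D)
       = 0.01527498 / 0.02641698
       = 0.5782


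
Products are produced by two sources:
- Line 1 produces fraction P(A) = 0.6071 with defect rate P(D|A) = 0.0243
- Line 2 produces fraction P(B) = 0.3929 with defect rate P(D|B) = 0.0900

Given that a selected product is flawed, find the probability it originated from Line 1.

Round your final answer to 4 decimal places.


Let A = from Line 1, D = flawed

Given:
- P(A) = 0.6071, P(B) = 0.3929
- P(D|A) = 0.0243, P(D|B) = 0.0900

Step 1: Find P(D)
P(D) = P(D|A)P(A) + P(D|B)P(B)
     = 0.0243 × 0.6071 + 0.0900 × 0.3929
     = 0.01475253 + 0.03536100
     = 0.05011353

Step 2: Apply Bayes' theorem
P(A|D) = P(D|A)P(A) / P(D)
       = 0.01475253 / 0.05011353
       = 0.2944


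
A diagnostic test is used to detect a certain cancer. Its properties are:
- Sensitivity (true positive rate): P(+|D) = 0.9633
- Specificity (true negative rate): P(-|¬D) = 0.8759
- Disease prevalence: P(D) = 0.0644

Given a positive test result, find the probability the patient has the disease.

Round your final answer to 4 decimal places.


Let D = has disease, + = positive test

Given:
- P(D) = 0.0644 (prevalence)
- P(+|D) = 0.9633 (sensitivity)
- P(-|¬D) = 0.8759 (specificity)
- P(+|¬D) = 0.1241 (false positive rate = 1 - specificity)

Step 1: Find P(+)
P(+) = P(+|D)P(D) + P(+|¬D)P(¬D)
     = 0.9633 × 0.0644 + 0.1241 × 0.9356
     = 0.06203652 + 0.11610796
     = 0.17814448

Step 2: Apply Bayes' theorem for P(D|+)
P(D|+) = P(+|D)P(D) / P(+)
       = 0.06203652 / 0.17814448
       = 0.3482


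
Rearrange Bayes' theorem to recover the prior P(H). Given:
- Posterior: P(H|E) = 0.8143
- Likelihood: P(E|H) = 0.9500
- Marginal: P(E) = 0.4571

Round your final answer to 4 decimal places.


From Bayes' theorem: P(H|E) = P(E|H) × P(H) / P(E)

Rearranging for P(H):
P(H) = P(H|E) × P(E) / P(E|H)
     = 0.8143 × 0.4571 / 0.9500
     = 0.37221653 / 0.9500
     = 0.3918


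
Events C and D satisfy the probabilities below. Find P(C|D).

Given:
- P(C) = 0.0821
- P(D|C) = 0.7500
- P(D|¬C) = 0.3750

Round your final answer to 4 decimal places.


Bayes' theorem: P(C|D) = P(D|C) × P(C) / P(D)

Step 1: Calculate P(D) using law of total probability
P(D) = P(D|C)P(C) + P(D|¬C)P(¬C)
     = 0.7500 × 0.0821 + 0.3750 × 0.9179
     = 0.06157500 + 0.34421250
     = 0.40578750

Step 2: Apply Bayes' theorem
P(C|D) = P(D|C) × P(C) / P(D)
       = 0.06157500 / 0.40578750
       = 0.1517


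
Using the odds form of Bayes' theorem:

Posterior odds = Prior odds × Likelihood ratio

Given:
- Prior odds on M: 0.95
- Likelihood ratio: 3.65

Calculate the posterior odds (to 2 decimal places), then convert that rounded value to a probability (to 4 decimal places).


Step 1: Calculate posterior odds
Posterior odds = Prior odds × LR
               = 0.95 × 3.65
               = 3.47

Step 2: Convert to probability
P(M|E) = Posterior odds / (1 + Posterior odds)
       = 3.47 / (1 + 3.47)
       = 3.47 / 4.47
       = 0.7763

The evidence increased P(M) from 0.4872 to 0.7763.


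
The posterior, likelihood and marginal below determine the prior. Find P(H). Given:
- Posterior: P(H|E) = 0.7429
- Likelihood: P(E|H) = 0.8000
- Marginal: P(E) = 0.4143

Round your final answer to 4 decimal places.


From Bayes' theorem: P(H|E) = P(E|H) × P(H) / P(E)

Rearranging for P(H):
P(H) = P(H|E) × P(E) / P(E|H)
     = 0.7429 × 0.4143 / 0.8000
     = 0.30778347 / 0.8000
     = 0.3847


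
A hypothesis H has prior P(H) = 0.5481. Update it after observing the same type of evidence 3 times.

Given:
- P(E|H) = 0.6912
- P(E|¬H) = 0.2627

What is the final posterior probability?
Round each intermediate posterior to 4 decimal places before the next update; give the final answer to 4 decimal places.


Sequential Bayesian updating:

Initial prior: P(H) = 0.5481

Update 1:
  P(E) = 0.6912 × 0.5481 + 0.2627 × 0.4519 = 0.37884672 + 0.11871413 = 0.49756085
  P(H|E) = 0.37884672 / 0.49756085 = 0.7614

Update 2:
  P(E) = 0.6912 × 0.7614 + 0.2627 × 0.2386 = 0.52627968 + 0.06268022 = 0.58895990
  P(H|E) = 0.52627968 / 0.58895990 = 0.8936

Update 3:
  P(E) = 0.6912 × 0.8936 + 0.2627 × 0.1064 = 0.61765632 + 0.02795128 = 0.64560760
  P(H|E) = 0.61765632 / 0.64560760 = 0.9567

Final posterior: 0.9567


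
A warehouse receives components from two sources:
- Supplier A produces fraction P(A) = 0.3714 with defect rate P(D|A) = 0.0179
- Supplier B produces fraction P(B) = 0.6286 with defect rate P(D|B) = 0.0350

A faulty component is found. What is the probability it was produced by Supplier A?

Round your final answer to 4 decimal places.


Let A = from Supplier A, D = faulty

Given:
- P(A) = 0.3714, P(B) = 0.6286
- P(D|A) = 0.0179, P(D|B) = 0.0350

Step 1: Find P(D)
P(D) = P(D|A)P(A) + P(D|B)P(B)
     = 0.0179 × 0.3714 + 0.0350 × 0.6286
     = 0.00664806 + 0.02200100
     = 0.02864906

Step 2: Apply Bayes' theorem
P(A|D) = P(D|A)P(A) / P(D)
       = 0.00664806 / 0.02864906
       = 0.2321


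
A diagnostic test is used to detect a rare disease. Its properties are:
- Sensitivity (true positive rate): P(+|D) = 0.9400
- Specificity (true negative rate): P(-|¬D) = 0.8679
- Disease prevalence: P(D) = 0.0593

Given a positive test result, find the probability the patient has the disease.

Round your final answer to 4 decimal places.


Let D = has disease, + = positive test

Given:
- P(D) = 0.0593 (prevalence)
- P(+|D) = 0.9400 (sensitivity)
- P(-|¬D) = 0.8679 (specificity)
- P(+|¬D) = 0.1321 (false positive rate = 1 - specificity)

Step 1: Find P(+)
P(+) = P(+|D)P(D) + P(+|¬D)P(¬D)
     = 0.9400 × 0.0593 + 0.1321 × 0.9407
     = 0.05574200 + 0.12426647
     = 0.18000847

Step 2: Apply Bayes' theorem for P(D|+)
P(D|+) = P(+|D)P(D) / P(+)
       = 0.05574200 / 0.18000847
       = 0.3097


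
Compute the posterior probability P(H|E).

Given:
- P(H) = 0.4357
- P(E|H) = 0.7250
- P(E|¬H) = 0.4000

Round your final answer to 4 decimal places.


Bayes' theorem: P(H|E) = P(E|H) × P(H) / P(E)

Step 1: Calculate P(E) using law of total probability
P(E) = P(E|H)P(H) + P(E|¬H)P(¬H)
     = 0.7250 × 0.4357 + 0.4000 × 0.5643
     = 0.31588250 + 0.22572000
     = 0.54160250

Step 2: Apply Bayes' theorem
P(H|E) = P(E|H) × P(H) / P(E)
       = 0.31588250 / 0.54160250
       = 0.5832


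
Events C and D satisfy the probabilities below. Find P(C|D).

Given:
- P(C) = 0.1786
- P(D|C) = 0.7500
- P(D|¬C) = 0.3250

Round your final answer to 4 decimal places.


Bayes' theorem: P(C|D) = P(D|C) × P(C) / P(D)

Step 1: Calculate P(D) using law of total probability
P(D) = P(D|C)P(C) + P(D|¬C)P(¬C)
     = 0.7500 × 0.1786 + 0.3250 × 0.8214
     = 0.13395000 + 0.26695500
     = 0.40090500

Step 2: Apply Bayes' theorem
P(C|D) = P(D|C) × P(C) / P(D)
       = 0.13395000 / 0.40090500
       = 0.3341


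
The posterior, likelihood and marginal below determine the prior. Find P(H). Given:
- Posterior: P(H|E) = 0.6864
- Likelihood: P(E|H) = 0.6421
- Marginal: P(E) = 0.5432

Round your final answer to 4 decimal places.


From Bayes' theorem: P(H|E) = P(E|H) × P(H) / P(E)

Rearranging for P(H):
P(H) = P(H|E) × P(E) / P(E|H)
     = 0.6864 × 0.5432 / 0.6421
     = 0.37285248 / 0.6421
     = 0.5807


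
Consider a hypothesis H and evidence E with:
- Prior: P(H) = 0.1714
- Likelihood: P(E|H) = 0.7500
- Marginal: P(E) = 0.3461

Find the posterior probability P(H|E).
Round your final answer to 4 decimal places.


Using Bayes' theorem:

P(H|E) = P(E|H) × P(H) / P(E)
       = 0.7500 × 0.1714 / 0.3461
       = 0.12855000 / 0.3461
       = 0.3714

The evidence strengthens our belief in H.
Prior: 0.1714 → Posterior: 0.3714


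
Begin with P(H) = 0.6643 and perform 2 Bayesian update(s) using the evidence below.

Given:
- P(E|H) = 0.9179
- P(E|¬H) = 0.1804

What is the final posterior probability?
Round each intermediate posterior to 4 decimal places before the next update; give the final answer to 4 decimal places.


Sequential Bayesian updating:

Initial prior: P(H) = 0.6643

Update 1:
  P(E) = 0.9179 × 0.6643 + 0.1804 × 0.3357 = 0.60976097 + 0.06056028 = 0.67032125
  P(H|E) = 0.60976097 / 0.67032125 = 0.9097

Update 2:
  P(E) = 0.9179 × 0.9097 + 0.1804 × 0.0903 = 0.83501363 + 0.01629012 = 0.85130375
  P(H|E) = 0.83501363 / 0.85130375 = 0.9809

Final posterior: 0.9809


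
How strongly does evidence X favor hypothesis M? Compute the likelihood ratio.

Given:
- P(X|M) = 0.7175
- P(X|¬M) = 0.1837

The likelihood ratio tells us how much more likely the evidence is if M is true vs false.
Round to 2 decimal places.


Likelihood Ratio (LR) = P(X|M) / P(X|¬M)

LR = 0.7175 / 0.1837
   = 3.91

The evidence is 3.91 times more likely if M is true than if M is false.
Since LR > 1, the evidence supports M over ¬M.


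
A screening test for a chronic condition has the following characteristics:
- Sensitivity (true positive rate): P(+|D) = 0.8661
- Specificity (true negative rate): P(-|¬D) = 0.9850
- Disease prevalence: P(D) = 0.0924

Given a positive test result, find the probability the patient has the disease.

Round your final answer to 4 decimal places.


Let D = has disease, + = positive test

Given:
- P(D) = 0.0924 (prevalence)
- P(+|D) = 0.8661 (sensitivity)
- P(-|¬D) = 0.9850 (specificity)
- P(+|¬D) = 0.0150 (false positive rate = 1 - specificity)

Step 1: Find P(+)
P(+) = P(+|D)P(D) + P(+|¬D)P(¬D)
     = 0.8661 × 0.0924 + 0.0150 × 0.9076
     = 0.08002764 + 0.01361400
     = 0.09364164

Step 2: Apply Bayes' theorem for P(D|+)
P(D|+) = P(+|D)P(D) / P(+)
       = 0.08002764 / 0.09364164
       = 0.8546


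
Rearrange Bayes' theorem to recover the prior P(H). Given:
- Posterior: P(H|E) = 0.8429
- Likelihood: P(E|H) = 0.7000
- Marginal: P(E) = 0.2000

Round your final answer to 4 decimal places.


From Bayes' theorem: P(H|E) = P(E|H) × P(H) / P(E)

Rearranging for P(H):
P(H) = P(H|E) × P(E) / P(E|H)
     = 0.8429 × 0.2000 / 0.7000
     = 0.16858000 / 0.7000
     = 0.2408


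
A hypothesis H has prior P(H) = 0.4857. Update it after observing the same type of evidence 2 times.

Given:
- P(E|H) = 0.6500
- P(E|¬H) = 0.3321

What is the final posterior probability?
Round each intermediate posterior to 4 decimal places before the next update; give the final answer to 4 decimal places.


Sequential Bayesian updating:

Initial prior: P(H) = 0.4857

Update 1:
  P(E) = 0.6500 × 0.4857 + 0.3321 × 0.5143 = 0.31570500 + 0.17079903 = 0.48650403
  P(H|E) = 0.31570500 / 0.48650403 = 0.6489

Update 2:
  P(E) = 0.6500 × 0.6489 + 0.3321 × 0.3511 = 0.42178500 + 0.11660031 = 0.53838531
  P(H|E) = 0.42178500 / 0.53838531 = 0.7834

Final posterior: 0.7834


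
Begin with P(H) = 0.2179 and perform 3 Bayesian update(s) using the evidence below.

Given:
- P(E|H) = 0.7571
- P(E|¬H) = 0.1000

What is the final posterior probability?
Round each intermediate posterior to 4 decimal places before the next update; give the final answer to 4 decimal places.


Sequential Bayesian updating:

Initial prior: P(H) = 0.2179

Update 1:
  P(E) = 0.7571 × 0.2179 + 0.1000 × 0.7821 = 0.16497209 + 0.07821000 = 0.24318209
  P(H|E) = 0.16497209 / 0.24318209 = 0.6784

Update 2:
  P(E) = 0.7571 × 0.6784 + 0.1000 × 0.3216 = 0.51361664 + 0.03216000 = 0.54577664
  P(H|E) = 0.51361664 / 0.54577664 = 0.9411

Update 3:
  P(E) = 0.7571 × 0.9411 + 0.1000 × 0.0589 = 0.71250681 + 0.00589000 = 0.71839681
  P(H|E) = 0.71250681 / 0.71839681 = 0.9918

Final posterior: 0.9918


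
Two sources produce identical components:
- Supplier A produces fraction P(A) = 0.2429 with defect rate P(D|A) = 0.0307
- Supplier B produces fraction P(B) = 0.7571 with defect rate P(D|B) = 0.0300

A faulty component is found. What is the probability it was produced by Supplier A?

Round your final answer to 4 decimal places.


Let A = from Supplier A, D = faulty

Given:
- P(A) = 0.2429, P(B) = 0.7571
- P(D|A) = 0.0307, P(D|B) = 0.0300

Step 1: Find P(D)
P(D) = P(D|A)P(A) + P(D|B)P(B)
     = 0.0307 × 0.2429 + 0.0300 × 0.7571
     = 0.00745703 + 0.02271300
     = 0.03017003

Step 2: Apply Bayes' theorem
P(A|D) = P(D|A)P(A) / P(D)
       = 0.00745703 / 0.03017003
       = 0.2472


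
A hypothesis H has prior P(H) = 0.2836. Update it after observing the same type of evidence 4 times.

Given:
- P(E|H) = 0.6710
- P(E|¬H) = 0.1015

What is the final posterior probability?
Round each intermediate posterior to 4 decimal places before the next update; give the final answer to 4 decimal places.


Sequential Bayesian updating:

Initial prior: P(H) = 0.2836

Update 1:
  P(E) = 0.6710 × 0.2836 + 0.1015 × 0.7164 = 0.19029560 + 0.07271460 = 0.26301020
  P(H|E) = 0.19029560 / 0.26301020 = 0.7235

Update 2:
  P(E) = 0.6710 × 0.7235 + 0.1015 × 0.2765 = 0.48546850 + 0.02806475 = 0.51353325
  P(H|E) = 0.48546850 / 0.51353325 = 0.9453

Update 3:
  P(E) = 0.6710 × 0.9453 + 0.1015 × 0.0547 = 0.63429630 + 0.00555205 = 0.63984835
  P(H|E) = 0.63429630 / 0.63984835 = 0.9913

Update 4:
  P(E) = 0.6710 × 0.9913 + 0.1015 × 0.0087 = 0.66516230 + 0.00088305 = 0.66604535
  P(H|E) = 0.66516230 / 0.66604535 = 0.9987

Final posterior: 0.9987


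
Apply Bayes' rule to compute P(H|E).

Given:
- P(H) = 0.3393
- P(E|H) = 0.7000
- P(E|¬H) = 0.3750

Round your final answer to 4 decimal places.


Bayes' theorem: P(H|E) = P(E|H) × P(H) / P(E)

Step 1: Calculate P(E) using law of total probability
P(E) = P(E|H)P(H) + P(E|¬H)P(¬H)
     = 0.7000 × 0.3393 + 0.3750 × 0.6607
     = 0.23751000 + 0.24776250
     = 0.48527250

Step 2: Apply Bayes' theorem
P(H|E) = P(E|H) × P(H) / P(E)
       = 0.23751000 / 0.48527250
       = 0.4894


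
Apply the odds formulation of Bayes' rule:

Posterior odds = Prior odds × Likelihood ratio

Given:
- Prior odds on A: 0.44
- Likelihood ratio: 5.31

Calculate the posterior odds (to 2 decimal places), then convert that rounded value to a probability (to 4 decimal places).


Step 1: Calculate posterior odds
Posterior odds = Prior odds × LR
               = 0.44 × 5.31
               = 2.34

Step 2: Convert to probability
P(A|E) = Posterior odds / (1 + Posterior odds)
       = 2.34 / (1 + 2.34)
       = 2.34 / 3.34
       = 0.7006

The evidence increased P(A) from 0.3056 to 0.7006.


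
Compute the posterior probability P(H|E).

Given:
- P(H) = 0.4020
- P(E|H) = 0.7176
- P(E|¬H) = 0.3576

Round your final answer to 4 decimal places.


Bayes' theorem: P(H|E) = P(E|H) × P(H) / P(E)

Step 1: Calculate P(E) using law of total probability
P(E) = P(E|H)P(H) + P(E|¬H)P(¬H)
     = 0.7176 × 0.4020 + 0.3576 × 0.5980
     = 0.28847520 + 0.21384480
     = 0.50232000

Step 2: Apply Bayes' theorem
P(H|E) = P(E|H) × P(H) / P(E)
       = 0.28847520 / 0.50232000
       = 0.5743


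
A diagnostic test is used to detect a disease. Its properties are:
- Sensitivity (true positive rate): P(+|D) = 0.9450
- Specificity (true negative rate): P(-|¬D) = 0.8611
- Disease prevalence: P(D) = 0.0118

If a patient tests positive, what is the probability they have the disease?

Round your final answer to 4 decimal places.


Let D = has disease, + = positive test

Given:
- P(D) = 0.0118 (prevalence)
- P(+|D) = 0.9450 (sensitivity)
- P(-|¬D) = 0.8611 (specificity)
- P(+|¬D) = 0.1389 (false positive rate = 1 - specificity)

Step 1: Find P(+)
P(+) = P(+|D)P(D) + P(+|¬D)P(¬D)
     = 0.9450 × 0.0118 + 0.1389 × 0.9882
     = 0.01115100 + 0.13726098
     = 0.14841198

Step 2: Apply Bayes' theorem for P(D|+)
P(D|+) = P(+|D)P(D) / P(+)
       = 0.01115100 / 0.14841198
       = 0.0751


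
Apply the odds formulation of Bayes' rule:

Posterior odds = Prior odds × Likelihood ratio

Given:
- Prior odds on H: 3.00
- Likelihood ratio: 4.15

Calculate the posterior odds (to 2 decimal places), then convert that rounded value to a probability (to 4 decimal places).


Step 1: Calculate posterior odds
Posterior odds = Prior odds × LR
               = 3.00 × 4.15
               = 12.45

Step 2: Convert to probability
P(H|E) = Posterior odds / (1 + Posterior odds)
       = 12.45 / (1 + 12.45)
       = 12.45 / 13.45
       = 0.9257

The evidence increased P(H) from 0.7500 to 0.9257.


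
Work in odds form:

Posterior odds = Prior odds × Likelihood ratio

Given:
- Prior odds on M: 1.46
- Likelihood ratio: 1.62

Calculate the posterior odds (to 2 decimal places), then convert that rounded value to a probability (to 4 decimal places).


Step 1: Calculate posterior odds
Posterior odds = Prior odds × LR
               = 1.46 × 1.62
               = 2.37

Step 2: Convert to probability
P(M|E) = Posterior odds / (1 + Posterior odds)
       = 2.37 / (1 + 2.37)
       = 2.37 / 3.37
       = 0.7033

The evidence increased P(M) from 0.5935 to 0.7033.


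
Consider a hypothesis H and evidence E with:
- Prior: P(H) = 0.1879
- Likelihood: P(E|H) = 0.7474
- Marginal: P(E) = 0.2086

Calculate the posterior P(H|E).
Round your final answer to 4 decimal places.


Using Bayes' theorem:

P(H|E) = P(E|H) × P(H) / P(E)
       = 0.7474 × 0.1879 / 0.2086
       = 0.14043646 / 0.2086
       = 0.6732

The evidence strengthens our belief in H.
Prior: 0.1879 → Posterior: 0.6732


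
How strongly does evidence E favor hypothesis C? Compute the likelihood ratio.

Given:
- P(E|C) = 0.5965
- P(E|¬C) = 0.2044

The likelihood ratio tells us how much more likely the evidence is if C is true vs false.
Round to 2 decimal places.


Likelihood Ratio (LR) = P(E|C) / P(E|¬C)

LR = 0.5965 / 0.2044
   = 2.92

The evidence is 2.92 times more likely if C is true than if C is false.
Because LR exceeds 1, E is evidence for C.


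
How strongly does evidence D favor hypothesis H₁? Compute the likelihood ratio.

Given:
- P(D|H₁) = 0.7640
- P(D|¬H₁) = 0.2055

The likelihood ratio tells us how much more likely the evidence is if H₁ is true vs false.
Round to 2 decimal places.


Likelihood Ratio (LR) = P(D|H₁) / P(D|¬H₁)

LR = 0.7640 / 0.2055
   = 3.72

The evidence is 3.72 times more likely if H₁ is true than if H₁ is false.
Since LR > 1, the evidence supports H₁ over ¬H₁.


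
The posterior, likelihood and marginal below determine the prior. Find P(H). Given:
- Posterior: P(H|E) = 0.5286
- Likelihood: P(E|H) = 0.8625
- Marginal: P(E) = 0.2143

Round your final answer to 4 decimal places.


From Bayes' theorem: P(H|E) = P(E|H) × P(H) / P(E)

Rearranging for P(H):
P(H) = P(H|E) × P(E) / P(E|H)
     = 0.5286 × 0.2143 / 0.8625
     = 0.11327898 / 0.8625
     = 0.1313


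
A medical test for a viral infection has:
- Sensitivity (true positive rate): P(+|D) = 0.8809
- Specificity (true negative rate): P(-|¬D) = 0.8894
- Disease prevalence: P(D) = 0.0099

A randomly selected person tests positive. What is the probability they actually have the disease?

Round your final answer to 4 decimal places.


Let D = has disease, + = positive test

Given:
- P(D) = 0.0099 (prevalence)
- P(+|D) = 0.8809 (sensitivity)
- P(-|¬D) = 0.8894 (specificity)
- P(+|¬D) = 0.1106 (false positive rate = 1 - specificity)

Step 1: Find P(+)
P(+) = P(+|D)P(D) + P(+|¬D)P(¬D)
     = 0.8809 × 0.0099 + 0.1106 × 0.9901
     = 0.00872091 + 0.10950506
     = 0.11822597

Step 2: Apply Bayes' theorem for P(D|+)
P(D|+) = P(+|D)P(D) / P(+)
       = 0.00872091 / 0.11822597
       = 0.0738


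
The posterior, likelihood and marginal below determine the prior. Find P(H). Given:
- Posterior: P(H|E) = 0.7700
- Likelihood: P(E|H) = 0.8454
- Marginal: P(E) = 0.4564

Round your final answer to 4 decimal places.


From Bayes' theorem: P(H|E) = P(E|H) × P(H) / P(E)

Rearranging for P(H):
P(H) = P(H|E) × P(E) / P(E|H)
     = 0.7700 × 0.4564 / 0.8454
     = 0.35142800 / 0.8454
     = 0.4157


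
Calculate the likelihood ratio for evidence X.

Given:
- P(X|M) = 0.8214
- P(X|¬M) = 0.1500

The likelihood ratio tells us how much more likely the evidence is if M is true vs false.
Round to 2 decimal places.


Likelihood Ratio (LR) = P(X|M) / P(X|¬M)

LR = 0.8214 / 0.1500
   = 5.48

The evidence is 5.48 times more likely if M is true than if M is false.
Since LR > 1, the evidence supports M over ¬M.


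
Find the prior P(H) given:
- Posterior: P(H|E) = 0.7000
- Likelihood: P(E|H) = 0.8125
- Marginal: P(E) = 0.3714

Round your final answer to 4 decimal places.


From Bayes' theorem: P(H|E) = P(E|H) × P(H) / P(E)

Rearranging for P(H):
P(H) = P(H|E) × P(E) / P(E|H)
     = 0.7000 × 0.3714 / 0.8125
     = 0.25998000 / 0.8125
     = 0.3200


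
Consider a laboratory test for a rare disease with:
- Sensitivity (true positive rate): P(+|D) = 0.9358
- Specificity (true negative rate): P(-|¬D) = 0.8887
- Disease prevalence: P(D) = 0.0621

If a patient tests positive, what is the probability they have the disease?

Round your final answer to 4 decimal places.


Let D = has disease, + = positive test

Given:
- P(D) = 0.0621 (prevalence)
- P(+|D) = 0.9358 (sensitivity)
- P(-|¬D) = 0.8887 (specificity)
- P(+|¬D) = 0.1113 (false positive rate = 1 - specificity)

Step 1: Find P(+)
P(+) = P(+|D)P(D) + P(+|¬D)P(¬D)
     = 0.9358 × 0.0621 + 0.1113 × 0.9379
     = 0.05811318 + 0.10438827
     = 0.16250145

Step 2: Apply Bayes' theorem for P(D|+)
P(D|+) = P(+|D)P(D) / P(+)
       = 0.05811318 / 0.16250145
       = 0.3576


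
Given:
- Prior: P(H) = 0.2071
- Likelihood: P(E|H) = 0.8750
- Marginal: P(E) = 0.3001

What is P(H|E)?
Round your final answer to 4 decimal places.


Using Bayes' theorem:

P(H|E) = P(E|H) × P(H) / P(E)
       = 0.8750 × 0.2071 / 0.3001
       = 0.18121250 / 0.3001
       = 0.6038

The evidence strengthens our belief in H.
Prior: 0.2071 → Posterior: 0.6038


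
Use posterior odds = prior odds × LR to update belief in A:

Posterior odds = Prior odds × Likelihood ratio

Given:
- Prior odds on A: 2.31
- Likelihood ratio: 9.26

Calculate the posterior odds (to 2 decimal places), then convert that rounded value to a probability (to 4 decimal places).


Step 1: Calculate posterior odds
Posterior odds = Prior odds × LR
               = 2.31 × 9.26
               = 21.39

Step 2: Convert to probability
P(A|E) = Posterior odds / (1 + Posterior odds)
       = 21.39 / (1 + 21.39)
       = 21.39 / 22.39
       = 0.9553

The evidence increased P(A) from 0.6979 to 0.9553.
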